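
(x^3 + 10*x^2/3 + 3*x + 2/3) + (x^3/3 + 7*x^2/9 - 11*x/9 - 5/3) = 4*x^3/3 + 37*x^2/9 + 16*x/9 - 1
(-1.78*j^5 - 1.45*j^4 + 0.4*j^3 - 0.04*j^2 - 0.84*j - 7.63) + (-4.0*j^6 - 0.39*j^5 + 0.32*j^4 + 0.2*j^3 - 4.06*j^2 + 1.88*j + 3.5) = -4.0*j^6 - 2.17*j^5 - 1.13*j^4 + 0.6*j^3 - 4.1*j^2 + 1.04*j - 4.13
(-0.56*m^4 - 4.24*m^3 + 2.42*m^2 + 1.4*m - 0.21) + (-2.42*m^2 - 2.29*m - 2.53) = -0.56*m^4 - 4.24*m^3 - 0.89*m - 2.74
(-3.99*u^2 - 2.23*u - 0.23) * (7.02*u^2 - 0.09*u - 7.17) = -28.0098*u^4 - 15.2955*u^3 + 27.1944*u^2 + 16.0098*u + 1.6491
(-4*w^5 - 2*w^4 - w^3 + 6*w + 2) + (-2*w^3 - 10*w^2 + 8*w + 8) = -4*w^5 - 2*w^4 - 3*w^3 - 10*w^2 + 14*w + 10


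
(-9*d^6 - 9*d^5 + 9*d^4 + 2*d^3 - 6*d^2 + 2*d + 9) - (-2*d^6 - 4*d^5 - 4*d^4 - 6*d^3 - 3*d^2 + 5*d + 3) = -7*d^6 - 5*d^5 + 13*d^4 + 8*d^3 - 3*d^2 - 3*d + 6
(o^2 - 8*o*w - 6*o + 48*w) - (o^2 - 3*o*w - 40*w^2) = -5*o*w - 6*o + 40*w^2 + 48*w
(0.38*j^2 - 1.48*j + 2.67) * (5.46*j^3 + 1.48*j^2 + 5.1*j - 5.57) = 2.0748*j^5 - 7.5184*j^4 + 14.3258*j^3 - 5.713*j^2 + 21.8606*j - 14.8719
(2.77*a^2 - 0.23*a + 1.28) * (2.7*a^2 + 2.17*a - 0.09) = 7.479*a^4 + 5.3899*a^3 + 2.7076*a^2 + 2.7983*a - 0.1152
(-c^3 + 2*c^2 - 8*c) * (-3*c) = 3*c^4 - 6*c^3 + 24*c^2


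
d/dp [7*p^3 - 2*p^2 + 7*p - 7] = 21*p^2 - 4*p + 7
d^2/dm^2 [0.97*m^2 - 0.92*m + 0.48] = 1.94000000000000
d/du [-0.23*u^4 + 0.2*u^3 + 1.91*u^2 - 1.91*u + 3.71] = -0.92*u^3 + 0.6*u^2 + 3.82*u - 1.91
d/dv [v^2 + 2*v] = 2*v + 2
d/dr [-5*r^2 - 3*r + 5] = -10*r - 3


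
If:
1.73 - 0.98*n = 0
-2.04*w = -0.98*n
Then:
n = 1.77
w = 0.85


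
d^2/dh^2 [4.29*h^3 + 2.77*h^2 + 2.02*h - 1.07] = 25.74*h + 5.54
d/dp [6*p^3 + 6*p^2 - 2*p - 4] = 18*p^2 + 12*p - 2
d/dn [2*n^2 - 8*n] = 4*n - 8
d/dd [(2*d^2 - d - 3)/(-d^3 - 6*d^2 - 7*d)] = (2*d^4 - 2*d^3 - 29*d^2 - 36*d - 21)/(d^2*(d^4 + 12*d^3 + 50*d^2 + 84*d + 49))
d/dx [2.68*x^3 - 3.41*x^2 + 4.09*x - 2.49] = 8.04*x^2 - 6.82*x + 4.09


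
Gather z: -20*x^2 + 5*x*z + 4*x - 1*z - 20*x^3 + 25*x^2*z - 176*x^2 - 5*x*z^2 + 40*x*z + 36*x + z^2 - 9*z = -20*x^3 - 196*x^2 + 40*x + z^2*(1 - 5*x) + z*(25*x^2 + 45*x - 10)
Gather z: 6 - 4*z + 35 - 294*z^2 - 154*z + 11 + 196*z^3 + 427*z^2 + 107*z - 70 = 196*z^3 + 133*z^2 - 51*z - 18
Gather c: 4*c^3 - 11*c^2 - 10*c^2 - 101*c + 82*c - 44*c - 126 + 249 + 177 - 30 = 4*c^3 - 21*c^2 - 63*c + 270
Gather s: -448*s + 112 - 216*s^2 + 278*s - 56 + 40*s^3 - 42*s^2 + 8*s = 40*s^3 - 258*s^2 - 162*s + 56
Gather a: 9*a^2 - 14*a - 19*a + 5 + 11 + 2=9*a^2 - 33*a + 18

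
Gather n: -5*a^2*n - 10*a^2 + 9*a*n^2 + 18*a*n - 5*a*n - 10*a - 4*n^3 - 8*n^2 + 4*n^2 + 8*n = -10*a^2 - 10*a - 4*n^3 + n^2*(9*a - 4) + n*(-5*a^2 + 13*a + 8)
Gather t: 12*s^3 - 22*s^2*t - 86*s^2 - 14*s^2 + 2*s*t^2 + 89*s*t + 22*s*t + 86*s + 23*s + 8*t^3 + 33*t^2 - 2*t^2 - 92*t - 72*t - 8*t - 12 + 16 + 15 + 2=12*s^3 - 100*s^2 + 109*s + 8*t^3 + t^2*(2*s + 31) + t*(-22*s^2 + 111*s - 172) + 21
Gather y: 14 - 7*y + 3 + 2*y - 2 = 15 - 5*y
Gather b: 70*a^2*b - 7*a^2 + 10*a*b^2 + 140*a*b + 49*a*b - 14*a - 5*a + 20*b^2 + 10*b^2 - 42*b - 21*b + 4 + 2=-7*a^2 - 19*a + b^2*(10*a + 30) + b*(70*a^2 + 189*a - 63) + 6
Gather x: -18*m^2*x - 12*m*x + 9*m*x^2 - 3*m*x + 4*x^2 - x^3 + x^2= -x^3 + x^2*(9*m + 5) + x*(-18*m^2 - 15*m)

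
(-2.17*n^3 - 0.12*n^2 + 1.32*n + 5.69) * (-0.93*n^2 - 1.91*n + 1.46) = 2.0181*n^5 + 4.2563*n^4 - 4.1666*n^3 - 7.9881*n^2 - 8.9407*n + 8.3074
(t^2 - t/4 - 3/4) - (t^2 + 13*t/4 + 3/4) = -7*t/2 - 3/2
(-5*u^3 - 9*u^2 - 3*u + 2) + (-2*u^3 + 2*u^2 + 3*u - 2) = -7*u^3 - 7*u^2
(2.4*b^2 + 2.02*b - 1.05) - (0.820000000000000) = 2.4*b^2 + 2.02*b - 1.87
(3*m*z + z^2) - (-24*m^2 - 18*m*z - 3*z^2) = 24*m^2 + 21*m*z + 4*z^2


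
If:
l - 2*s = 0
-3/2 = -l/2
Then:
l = 3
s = 3/2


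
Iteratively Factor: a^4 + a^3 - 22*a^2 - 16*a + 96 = (a + 4)*(a^3 - 3*a^2 - 10*a + 24) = (a - 2)*(a + 4)*(a^2 - a - 12) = (a - 4)*(a - 2)*(a + 4)*(a + 3)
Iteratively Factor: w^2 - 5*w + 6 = (w - 2)*(w - 3)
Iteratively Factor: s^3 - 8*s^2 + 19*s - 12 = (s - 1)*(s^2 - 7*s + 12) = (s - 3)*(s - 1)*(s - 4)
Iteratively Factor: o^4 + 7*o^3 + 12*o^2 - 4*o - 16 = (o + 2)*(o^3 + 5*o^2 + 2*o - 8) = (o - 1)*(o + 2)*(o^2 + 6*o + 8) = (o - 1)*(o + 2)^2*(o + 4)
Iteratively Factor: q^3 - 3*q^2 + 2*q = (q - 1)*(q^2 - 2*q) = q*(q - 1)*(q - 2)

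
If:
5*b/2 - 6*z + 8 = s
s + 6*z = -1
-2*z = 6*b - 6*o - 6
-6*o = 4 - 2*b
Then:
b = -18/5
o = -28/15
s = -251/5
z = 41/5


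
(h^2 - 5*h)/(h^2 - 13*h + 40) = h/(h - 8)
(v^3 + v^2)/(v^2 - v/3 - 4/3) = 3*v^2/(3*v - 4)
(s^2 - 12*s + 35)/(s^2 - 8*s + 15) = (s - 7)/(s - 3)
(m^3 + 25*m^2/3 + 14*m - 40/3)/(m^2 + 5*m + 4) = (3*m^2 + 13*m - 10)/(3*(m + 1))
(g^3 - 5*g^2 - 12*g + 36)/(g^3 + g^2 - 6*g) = (g - 6)/g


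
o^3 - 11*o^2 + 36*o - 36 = (o - 6)*(o - 3)*(o - 2)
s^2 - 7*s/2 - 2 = (s - 4)*(s + 1/2)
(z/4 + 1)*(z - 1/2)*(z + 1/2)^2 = z^4/4 + 9*z^3/8 + 7*z^2/16 - 9*z/32 - 1/8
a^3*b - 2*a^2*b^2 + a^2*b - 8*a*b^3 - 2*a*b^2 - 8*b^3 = (a - 4*b)*(a + 2*b)*(a*b + b)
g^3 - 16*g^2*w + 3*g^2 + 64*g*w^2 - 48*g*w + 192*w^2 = (g + 3)*(g - 8*w)^2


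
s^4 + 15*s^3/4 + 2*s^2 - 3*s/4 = s*(s - 1/4)*(s + 1)*(s + 3)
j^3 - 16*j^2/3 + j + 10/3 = (j - 5)*(j - 1)*(j + 2/3)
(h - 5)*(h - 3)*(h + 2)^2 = h^4 - 4*h^3 - 13*h^2 + 28*h + 60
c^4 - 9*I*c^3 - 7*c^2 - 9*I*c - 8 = (c - 8*I)*(c - I)^2*(c + I)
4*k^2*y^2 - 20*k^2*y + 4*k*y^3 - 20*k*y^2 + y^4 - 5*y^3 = y*(2*k + y)^2*(y - 5)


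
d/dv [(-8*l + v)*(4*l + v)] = -4*l + 2*v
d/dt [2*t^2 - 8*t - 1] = 4*t - 8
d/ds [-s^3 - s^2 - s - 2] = -3*s^2 - 2*s - 1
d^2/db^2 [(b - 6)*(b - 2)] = 2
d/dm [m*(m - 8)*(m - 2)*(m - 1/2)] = 4*m^3 - 63*m^2/2 + 42*m - 8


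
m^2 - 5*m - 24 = (m - 8)*(m + 3)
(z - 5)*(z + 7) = z^2 + 2*z - 35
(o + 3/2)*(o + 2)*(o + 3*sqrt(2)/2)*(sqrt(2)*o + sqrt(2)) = sqrt(2)*o^4 + 3*o^3 + 9*sqrt(2)*o^3/2 + 13*sqrt(2)*o^2/2 + 27*o^2/2 + 3*sqrt(2)*o + 39*o/2 + 9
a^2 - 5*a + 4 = (a - 4)*(a - 1)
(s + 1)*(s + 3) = s^2 + 4*s + 3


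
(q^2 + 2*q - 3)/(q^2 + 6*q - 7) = (q + 3)/(q + 7)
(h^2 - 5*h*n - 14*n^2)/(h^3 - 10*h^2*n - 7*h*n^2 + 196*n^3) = (h + 2*n)/(h^2 - 3*h*n - 28*n^2)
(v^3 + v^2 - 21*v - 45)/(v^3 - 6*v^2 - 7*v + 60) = (v + 3)/(v - 4)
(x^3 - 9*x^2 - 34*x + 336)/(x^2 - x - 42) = x - 8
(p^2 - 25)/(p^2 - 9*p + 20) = (p + 5)/(p - 4)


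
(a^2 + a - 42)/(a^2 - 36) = (a + 7)/(a + 6)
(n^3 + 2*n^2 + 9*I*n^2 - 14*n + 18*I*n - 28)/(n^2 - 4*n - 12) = (n^2 + 9*I*n - 14)/(n - 6)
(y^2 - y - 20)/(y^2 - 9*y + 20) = (y + 4)/(y - 4)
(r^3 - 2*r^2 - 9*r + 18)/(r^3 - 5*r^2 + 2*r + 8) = (r^2 - 9)/(r^2 - 3*r - 4)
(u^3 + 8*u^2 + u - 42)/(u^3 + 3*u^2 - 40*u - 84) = (u^2 + u - 6)/(u^2 - 4*u - 12)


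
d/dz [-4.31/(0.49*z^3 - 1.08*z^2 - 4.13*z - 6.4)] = (6.3357*z^2 - 9.3096*z - 17.8003)/(-0.49*z^3 + 1.08*z^2 + 4.13*z + 6.4)^2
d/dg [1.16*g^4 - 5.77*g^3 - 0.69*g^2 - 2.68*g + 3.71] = 4.64*g^3 - 17.31*g^2 - 1.38*g - 2.68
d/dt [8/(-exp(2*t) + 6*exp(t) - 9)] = 16*(exp(t) - 3)*exp(t)/(exp(2*t) - 6*exp(t) + 9)^2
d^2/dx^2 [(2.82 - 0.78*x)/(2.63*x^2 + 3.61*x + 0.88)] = (-(0.78*x - 2.82)*(5.26*x + 3.61)*(10.52*x + 7.22) + (12.3084*x - 9.2016)*(2.63*x^2 + 3.61*x + 0.88))/(2.63*x^2 + 3.61*x + 0.88)^3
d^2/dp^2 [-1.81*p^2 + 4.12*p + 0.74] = -3.62000000000000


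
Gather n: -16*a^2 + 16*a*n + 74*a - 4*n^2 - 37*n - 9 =-16*a^2 + 74*a - 4*n^2 + n*(16*a - 37) - 9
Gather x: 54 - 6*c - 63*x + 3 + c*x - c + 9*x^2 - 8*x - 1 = -7*c + 9*x^2 + x*(c - 71) + 56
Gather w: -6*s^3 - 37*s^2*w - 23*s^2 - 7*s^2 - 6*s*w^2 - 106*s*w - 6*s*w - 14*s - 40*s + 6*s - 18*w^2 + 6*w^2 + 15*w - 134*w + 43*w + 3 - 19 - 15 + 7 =-6*s^3 - 30*s^2 - 48*s + w^2*(-6*s - 12) + w*(-37*s^2 - 112*s - 76) - 24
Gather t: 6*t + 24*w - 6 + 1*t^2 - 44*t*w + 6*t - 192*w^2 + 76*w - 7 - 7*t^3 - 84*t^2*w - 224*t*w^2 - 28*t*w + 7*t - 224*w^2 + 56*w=-7*t^3 + t^2*(1 - 84*w) + t*(-224*w^2 - 72*w + 19) - 416*w^2 + 156*w - 13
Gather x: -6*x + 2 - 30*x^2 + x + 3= -30*x^2 - 5*x + 5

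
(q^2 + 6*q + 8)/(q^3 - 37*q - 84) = (q + 2)/(q^2 - 4*q - 21)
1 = 1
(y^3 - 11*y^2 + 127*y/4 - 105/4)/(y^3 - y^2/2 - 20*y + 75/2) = (2*y^2 - 17*y + 21)/(2*(y^2 + 2*y - 15))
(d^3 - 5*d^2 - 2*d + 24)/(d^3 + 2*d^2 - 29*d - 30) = (d^3 - 5*d^2 - 2*d + 24)/(d^3 + 2*d^2 - 29*d - 30)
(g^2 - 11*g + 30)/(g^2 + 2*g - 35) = (g - 6)/(g + 7)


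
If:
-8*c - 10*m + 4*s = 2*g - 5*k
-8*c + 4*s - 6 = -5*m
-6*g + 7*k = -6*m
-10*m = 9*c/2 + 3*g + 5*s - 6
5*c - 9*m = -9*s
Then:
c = -1404/5131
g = 1938/5131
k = 96/5131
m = 1826/5131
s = 2606/5131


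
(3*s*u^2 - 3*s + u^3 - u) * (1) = 3*s*u^2 - 3*s + u^3 - u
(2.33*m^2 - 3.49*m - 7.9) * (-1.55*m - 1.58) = -3.6115*m^3 + 1.7281*m^2 + 17.7592*m + 12.482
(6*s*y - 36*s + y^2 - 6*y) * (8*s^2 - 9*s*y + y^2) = 48*s^3*y - 288*s^3 - 46*s^2*y^2 + 276*s^2*y - 3*s*y^3 + 18*s*y^2 + y^4 - 6*y^3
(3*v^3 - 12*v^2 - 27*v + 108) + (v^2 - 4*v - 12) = 3*v^3 - 11*v^2 - 31*v + 96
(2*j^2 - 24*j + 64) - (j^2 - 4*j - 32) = j^2 - 20*j + 96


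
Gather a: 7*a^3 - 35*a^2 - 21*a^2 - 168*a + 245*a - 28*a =7*a^3 - 56*a^2 + 49*a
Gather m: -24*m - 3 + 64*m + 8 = 40*m + 5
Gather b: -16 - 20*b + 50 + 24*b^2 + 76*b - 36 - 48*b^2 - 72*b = -24*b^2 - 16*b - 2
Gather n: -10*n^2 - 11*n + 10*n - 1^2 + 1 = -10*n^2 - n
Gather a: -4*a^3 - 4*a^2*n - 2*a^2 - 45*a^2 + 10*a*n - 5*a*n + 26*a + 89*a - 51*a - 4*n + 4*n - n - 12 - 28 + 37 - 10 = -4*a^3 + a^2*(-4*n - 47) + a*(5*n + 64) - n - 13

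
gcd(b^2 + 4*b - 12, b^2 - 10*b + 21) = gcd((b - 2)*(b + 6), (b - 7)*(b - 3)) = 1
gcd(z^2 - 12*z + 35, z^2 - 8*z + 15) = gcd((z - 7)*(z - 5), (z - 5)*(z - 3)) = z - 5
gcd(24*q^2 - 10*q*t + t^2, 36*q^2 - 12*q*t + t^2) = 6*q - t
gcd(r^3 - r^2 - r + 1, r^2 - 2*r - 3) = r + 1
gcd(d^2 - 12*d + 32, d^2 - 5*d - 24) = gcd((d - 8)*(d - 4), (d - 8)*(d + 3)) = d - 8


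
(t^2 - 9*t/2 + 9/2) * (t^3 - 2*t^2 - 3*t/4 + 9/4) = t^5 - 13*t^4/2 + 51*t^3/4 - 27*t^2/8 - 27*t/2 + 81/8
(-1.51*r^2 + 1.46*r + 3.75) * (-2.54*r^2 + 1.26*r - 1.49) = 3.8354*r^4 - 5.611*r^3 - 5.4355*r^2 + 2.5496*r - 5.5875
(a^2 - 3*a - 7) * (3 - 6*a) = -6*a^3 + 21*a^2 + 33*a - 21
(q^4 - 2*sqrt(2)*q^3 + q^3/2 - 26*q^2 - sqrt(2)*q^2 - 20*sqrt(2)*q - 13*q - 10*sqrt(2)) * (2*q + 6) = 2*q^5 - 4*sqrt(2)*q^4 + 7*q^4 - 49*q^3 - 14*sqrt(2)*q^3 - 182*q^2 - 46*sqrt(2)*q^2 - 140*sqrt(2)*q - 78*q - 60*sqrt(2)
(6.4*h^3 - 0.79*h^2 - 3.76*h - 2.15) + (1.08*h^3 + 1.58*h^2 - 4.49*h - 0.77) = 7.48*h^3 + 0.79*h^2 - 8.25*h - 2.92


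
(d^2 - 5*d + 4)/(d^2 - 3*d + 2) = (d - 4)/(d - 2)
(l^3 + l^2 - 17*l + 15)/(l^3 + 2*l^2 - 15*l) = (l - 1)/l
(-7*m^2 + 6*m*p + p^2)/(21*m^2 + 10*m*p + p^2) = (-m + p)/(3*m + p)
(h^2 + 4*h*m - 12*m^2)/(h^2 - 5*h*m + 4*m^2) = (h^2 + 4*h*m - 12*m^2)/(h^2 - 5*h*m + 4*m^2)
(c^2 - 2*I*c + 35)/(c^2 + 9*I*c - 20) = (c - 7*I)/(c + 4*I)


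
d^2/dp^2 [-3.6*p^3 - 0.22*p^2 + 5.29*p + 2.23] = -21.6*p - 0.44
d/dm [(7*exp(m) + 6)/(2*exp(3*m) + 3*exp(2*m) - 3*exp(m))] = (-28*exp(3*m) - 57*exp(2*m) - 36*exp(m) + 18)*exp(-m)/(4*exp(4*m) + 12*exp(3*m) - 3*exp(2*m) - 18*exp(m) + 9)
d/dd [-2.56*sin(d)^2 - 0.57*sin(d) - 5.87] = -(5.12*sin(d) + 0.57)*cos(d)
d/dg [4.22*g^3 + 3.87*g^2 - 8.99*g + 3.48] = 12.66*g^2 + 7.74*g - 8.99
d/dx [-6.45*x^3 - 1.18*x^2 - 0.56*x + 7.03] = -19.35*x^2 - 2.36*x - 0.56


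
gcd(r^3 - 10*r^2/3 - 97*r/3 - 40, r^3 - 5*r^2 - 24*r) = r^2 - 5*r - 24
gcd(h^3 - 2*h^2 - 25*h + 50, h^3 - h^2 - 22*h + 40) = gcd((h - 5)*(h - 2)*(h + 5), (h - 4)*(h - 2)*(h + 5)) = h^2 + 3*h - 10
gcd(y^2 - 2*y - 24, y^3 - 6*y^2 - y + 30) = 1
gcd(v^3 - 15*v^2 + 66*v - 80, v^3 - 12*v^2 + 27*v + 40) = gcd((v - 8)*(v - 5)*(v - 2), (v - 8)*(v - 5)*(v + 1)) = v^2 - 13*v + 40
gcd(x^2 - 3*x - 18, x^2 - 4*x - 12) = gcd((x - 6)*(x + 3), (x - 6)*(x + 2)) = x - 6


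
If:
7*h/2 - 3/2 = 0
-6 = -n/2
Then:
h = 3/7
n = 12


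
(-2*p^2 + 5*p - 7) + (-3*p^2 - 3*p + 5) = -5*p^2 + 2*p - 2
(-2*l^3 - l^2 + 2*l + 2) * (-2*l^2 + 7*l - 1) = 4*l^5 - 12*l^4 - 9*l^3 + 11*l^2 + 12*l - 2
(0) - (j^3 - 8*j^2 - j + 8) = -j^3 + 8*j^2 + j - 8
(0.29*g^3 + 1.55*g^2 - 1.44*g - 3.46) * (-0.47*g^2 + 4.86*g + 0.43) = -0.1363*g^5 + 0.6809*g^4 + 8.3345*g^3 - 4.7057*g^2 - 17.4348*g - 1.4878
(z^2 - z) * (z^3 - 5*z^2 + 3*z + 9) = z^5 - 6*z^4 + 8*z^3 + 6*z^2 - 9*z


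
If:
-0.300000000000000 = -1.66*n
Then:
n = 0.18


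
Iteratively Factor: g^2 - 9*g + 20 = (g - 4)*(g - 5)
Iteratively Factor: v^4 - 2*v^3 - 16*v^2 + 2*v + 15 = (v + 3)*(v^3 - 5*v^2 - v + 5) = (v - 5)*(v + 3)*(v^2 - 1) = (v - 5)*(v - 1)*(v + 3)*(v + 1)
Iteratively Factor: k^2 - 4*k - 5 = (k - 5)*(k + 1)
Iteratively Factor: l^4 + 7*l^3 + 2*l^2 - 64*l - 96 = (l + 4)*(l^3 + 3*l^2 - 10*l - 24) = (l + 2)*(l + 4)*(l^2 + l - 12) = (l - 3)*(l + 2)*(l + 4)*(l + 4)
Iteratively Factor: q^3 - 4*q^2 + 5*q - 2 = (q - 1)*(q^2 - 3*q + 2) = (q - 1)^2*(q - 2)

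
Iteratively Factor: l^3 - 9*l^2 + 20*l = (l - 4)*(l^2 - 5*l) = l*(l - 4)*(l - 5)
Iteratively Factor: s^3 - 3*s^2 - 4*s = (s)*(s^2 - 3*s - 4) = s*(s - 4)*(s + 1)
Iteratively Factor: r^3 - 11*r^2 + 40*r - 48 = (r - 3)*(r^2 - 8*r + 16) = (r - 4)*(r - 3)*(r - 4)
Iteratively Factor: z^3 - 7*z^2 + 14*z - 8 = (z - 1)*(z^2 - 6*z + 8) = (z - 4)*(z - 1)*(z - 2)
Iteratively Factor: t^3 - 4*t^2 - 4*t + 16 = (t - 4)*(t^2 - 4) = (t - 4)*(t - 2)*(t + 2)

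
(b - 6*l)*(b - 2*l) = b^2 - 8*b*l + 12*l^2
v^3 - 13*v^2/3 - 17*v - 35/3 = (v - 7)*(v + 1)*(v + 5/3)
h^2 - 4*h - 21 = (h - 7)*(h + 3)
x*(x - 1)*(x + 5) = x^3 + 4*x^2 - 5*x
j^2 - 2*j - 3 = (j - 3)*(j + 1)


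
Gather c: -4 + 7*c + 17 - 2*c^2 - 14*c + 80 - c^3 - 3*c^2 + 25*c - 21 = -c^3 - 5*c^2 + 18*c + 72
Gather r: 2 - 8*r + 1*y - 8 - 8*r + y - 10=-16*r + 2*y - 16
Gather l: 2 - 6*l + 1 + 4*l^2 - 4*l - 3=4*l^2 - 10*l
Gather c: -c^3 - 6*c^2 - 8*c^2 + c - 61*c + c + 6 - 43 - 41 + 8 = -c^3 - 14*c^2 - 59*c - 70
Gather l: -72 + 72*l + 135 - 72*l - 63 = 0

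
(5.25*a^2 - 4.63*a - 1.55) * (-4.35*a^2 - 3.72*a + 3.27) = -22.8375*a^4 + 0.610499999999998*a^3 + 41.1336*a^2 - 9.3741*a - 5.0685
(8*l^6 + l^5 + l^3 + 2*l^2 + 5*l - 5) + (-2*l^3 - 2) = 8*l^6 + l^5 - l^3 + 2*l^2 + 5*l - 7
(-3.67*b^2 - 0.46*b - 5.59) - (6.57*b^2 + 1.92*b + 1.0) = -10.24*b^2 - 2.38*b - 6.59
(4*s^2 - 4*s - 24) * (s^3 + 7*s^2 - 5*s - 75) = 4*s^5 + 24*s^4 - 72*s^3 - 448*s^2 + 420*s + 1800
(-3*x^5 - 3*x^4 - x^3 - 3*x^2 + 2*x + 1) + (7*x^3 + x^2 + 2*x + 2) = -3*x^5 - 3*x^4 + 6*x^3 - 2*x^2 + 4*x + 3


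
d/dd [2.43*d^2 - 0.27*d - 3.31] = 4.86*d - 0.27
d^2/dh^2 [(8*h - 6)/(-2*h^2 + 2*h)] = 2*(-4*h^3 + 9*h^2 - 9*h + 3)/(h^3*(h^3 - 3*h^2 + 3*h - 1))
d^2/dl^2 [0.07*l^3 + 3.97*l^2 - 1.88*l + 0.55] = 0.42*l + 7.94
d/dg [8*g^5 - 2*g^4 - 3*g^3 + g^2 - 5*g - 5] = 40*g^4 - 8*g^3 - 9*g^2 + 2*g - 5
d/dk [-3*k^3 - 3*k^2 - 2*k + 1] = -9*k^2 - 6*k - 2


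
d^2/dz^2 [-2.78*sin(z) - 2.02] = 2.78*sin(z)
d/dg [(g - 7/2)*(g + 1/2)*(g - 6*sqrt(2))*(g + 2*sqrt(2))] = 4*g^3 - 12*sqrt(2)*g^2 - 9*g^2 - 103*g/2 + 24*sqrt(2)*g + 7*sqrt(2) + 72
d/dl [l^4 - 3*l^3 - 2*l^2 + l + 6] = 4*l^3 - 9*l^2 - 4*l + 1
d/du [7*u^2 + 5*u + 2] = 14*u + 5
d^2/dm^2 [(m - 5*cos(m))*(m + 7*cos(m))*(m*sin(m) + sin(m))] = -m^3*sin(m) - m^2*sin(m) - 4*m^2*sin(2*m) + 6*m^2*cos(m) + 59*m*sin(m)/4 - 4*m*sin(2*m) + 315*m*sin(3*m)/4 + 4*m*cos(m) + 8*m*cos(2*m) + 43*sin(m)/4 + 315*sin(3*m)/4 + 2*sqrt(2)*sin(2*m + pi/4) - 35*cos(m)/2 + 2*cos(2*m) - 105*cos(3*m)/2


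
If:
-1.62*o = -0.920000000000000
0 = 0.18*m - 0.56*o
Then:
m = 1.77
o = 0.57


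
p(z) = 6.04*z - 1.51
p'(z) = 6.04000000000000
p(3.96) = 22.41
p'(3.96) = 6.04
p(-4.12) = -26.39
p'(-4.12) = 6.04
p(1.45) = 7.25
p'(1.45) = 6.04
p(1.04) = 4.77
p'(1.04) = 6.04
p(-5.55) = -35.03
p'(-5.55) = 6.04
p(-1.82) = -12.50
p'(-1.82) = 6.04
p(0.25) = 0.00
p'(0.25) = 6.04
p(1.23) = 5.92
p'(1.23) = 6.04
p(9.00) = 52.85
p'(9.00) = 6.04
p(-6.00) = -37.75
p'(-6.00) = 6.04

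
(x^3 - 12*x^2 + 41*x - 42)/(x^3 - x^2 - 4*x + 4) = (x^2 - 10*x + 21)/(x^2 + x - 2)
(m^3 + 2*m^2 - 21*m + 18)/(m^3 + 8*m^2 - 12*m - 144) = (m^2 - 4*m + 3)/(m^2 + 2*m - 24)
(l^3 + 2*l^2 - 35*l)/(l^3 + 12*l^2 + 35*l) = (l - 5)/(l + 5)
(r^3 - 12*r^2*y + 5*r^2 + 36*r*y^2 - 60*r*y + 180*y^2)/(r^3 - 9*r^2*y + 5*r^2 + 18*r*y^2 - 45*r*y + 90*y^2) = (-r + 6*y)/(-r + 3*y)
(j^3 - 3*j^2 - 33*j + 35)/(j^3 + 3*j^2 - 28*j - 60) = (j^3 - 3*j^2 - 33*j + 35)/(j^3 + 3*j^2 - 28*j - 60)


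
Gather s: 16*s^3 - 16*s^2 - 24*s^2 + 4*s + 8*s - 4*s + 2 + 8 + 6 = 16*s^3 - 40*s^2 + 8*s + 16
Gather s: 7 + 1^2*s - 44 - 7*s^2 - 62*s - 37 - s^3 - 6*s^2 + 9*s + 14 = -s^3 - 13*s^2 - 52*s - 60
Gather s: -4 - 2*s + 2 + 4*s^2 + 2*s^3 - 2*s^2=2*s^3 + 2*s^2 - 2*s - 2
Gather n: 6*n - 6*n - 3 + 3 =0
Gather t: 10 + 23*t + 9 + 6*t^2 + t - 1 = 6*t^2 + 24*t + 18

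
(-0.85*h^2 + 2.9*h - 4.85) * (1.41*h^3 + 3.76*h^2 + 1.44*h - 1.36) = -1.1985*h^5 + 0.893*h^4 + 2.8415*h^3 - 12.904*h^2 - 10.928*h + 6.596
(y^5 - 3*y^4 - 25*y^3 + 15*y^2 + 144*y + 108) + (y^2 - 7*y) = y^5 - 3*y^4 - 25*y^3 + 16*y^2 + 137*y + 108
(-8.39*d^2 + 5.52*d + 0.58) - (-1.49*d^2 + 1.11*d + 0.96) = -6.9*d^2 + 4.41*d - 0.38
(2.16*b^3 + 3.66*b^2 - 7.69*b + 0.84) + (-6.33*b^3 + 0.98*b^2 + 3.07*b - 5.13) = -4.17*b^3 + 4.64*b^2 - 4.62*b - 4.29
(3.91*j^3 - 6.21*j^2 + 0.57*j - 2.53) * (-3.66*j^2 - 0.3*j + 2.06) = -14.3106*j^5 + 21.5556*j^4 + 7.8314*j^3 - 3.7038*j^2 + 1.9332*j - 5.2118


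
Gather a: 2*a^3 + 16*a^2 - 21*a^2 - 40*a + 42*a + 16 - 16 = 2*a^3 - 5*a^2 + 2*a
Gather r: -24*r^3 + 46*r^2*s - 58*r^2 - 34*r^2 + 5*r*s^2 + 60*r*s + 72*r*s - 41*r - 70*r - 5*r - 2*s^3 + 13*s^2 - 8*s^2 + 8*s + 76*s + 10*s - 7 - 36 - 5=-24*r^3 + r^2*(46*s - 92) + r*(5*s^2 + 132*s - 116) - 2*s^3 + 5*s^2 + 94*s - 48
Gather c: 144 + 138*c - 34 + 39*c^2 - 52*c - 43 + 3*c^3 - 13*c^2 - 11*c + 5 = 3*c^3 + 26*c^2 + 75*c + 72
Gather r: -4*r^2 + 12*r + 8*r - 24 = -4*r^2 + 20*r - 24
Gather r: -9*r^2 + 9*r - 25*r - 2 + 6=-9*r^2 - 16*r + 4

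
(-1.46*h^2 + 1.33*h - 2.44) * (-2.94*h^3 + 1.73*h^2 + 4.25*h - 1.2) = 4.2924*h^5 - 6.436*h^4 + 3.2695*h^3 + 3.1833*h^2 - 11.966*h + 2.928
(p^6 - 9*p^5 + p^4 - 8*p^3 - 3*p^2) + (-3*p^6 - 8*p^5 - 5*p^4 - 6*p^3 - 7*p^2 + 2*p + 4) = -2*p^6 - 17*p^5 - 4*p^4 - 14*p^3 - 10*p^2 + 2*p + 4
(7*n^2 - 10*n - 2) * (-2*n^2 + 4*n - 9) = -14*n^4 + 48*n^3 - 99*n^2 + 82*n + 18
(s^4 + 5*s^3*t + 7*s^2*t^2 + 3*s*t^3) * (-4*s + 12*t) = -4*s^5 - 8*s^4*t + 32*s^3*t^2 + 72*s^2*t^3 + 36*s*t^4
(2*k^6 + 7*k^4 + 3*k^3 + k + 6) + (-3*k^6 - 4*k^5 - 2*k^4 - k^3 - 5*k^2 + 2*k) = -k^6 - 4*k^5 + 5*k^4 + 2*k^3 - 5*k^2 + 3*k + 6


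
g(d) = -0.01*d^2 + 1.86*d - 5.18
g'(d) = 1.86 - 0.02*d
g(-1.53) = -8.05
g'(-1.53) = 1.89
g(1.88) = -1.72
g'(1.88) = 1.82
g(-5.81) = -16.32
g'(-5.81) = 1.98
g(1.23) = -2.91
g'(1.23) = 1.84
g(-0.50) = -6.11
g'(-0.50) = 1.87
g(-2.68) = -10.24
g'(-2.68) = 1.91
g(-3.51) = -11.83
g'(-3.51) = 1.93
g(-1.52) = -8.03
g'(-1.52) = 1.89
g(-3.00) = -10.85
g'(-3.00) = 1.92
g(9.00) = 10.75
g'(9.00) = 1.68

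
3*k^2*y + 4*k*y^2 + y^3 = y*(k + y)*(3*k + y)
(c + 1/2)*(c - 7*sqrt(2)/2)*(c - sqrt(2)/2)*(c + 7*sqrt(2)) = c^4 + c^3/2 + 3*sqrt(2)*c^3 - 105*c^2/2 + 3*sqrt(2)*c^2/2 - 105*c/4 + 49*sqrt(2)*c/2 + 49*sqrt(2)/4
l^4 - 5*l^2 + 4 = (l - 2)*(l - 1)*(l + 1)*(l + 2)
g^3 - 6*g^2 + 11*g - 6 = (g - 3)*(g - 2)*(g - 1)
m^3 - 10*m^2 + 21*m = m*(m - 7)*(m - 3)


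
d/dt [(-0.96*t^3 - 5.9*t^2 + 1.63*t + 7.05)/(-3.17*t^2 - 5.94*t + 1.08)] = (3.0432*t^4 + 11.4048*t^3 + 37.1027*t^2 + 31.953*t + 43.6374)/(10.0489*t^4 + 37.6596*t^3 + 28.4364*t^2 - 12.8304*t + 1.1664)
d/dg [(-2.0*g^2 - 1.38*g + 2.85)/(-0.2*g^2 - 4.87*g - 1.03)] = (9.464*g^2 + 5.26*g + 15.3009)/(0.04*g^4 + 1.948*g^3 + 24.1289*g^2 + 10.0322*g + 1.0609)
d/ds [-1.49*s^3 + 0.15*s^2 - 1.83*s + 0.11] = -4.47*s^2 + 0.3*s - 1.83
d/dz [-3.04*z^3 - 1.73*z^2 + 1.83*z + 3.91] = -9.12*z^2 - 3.46*z + 1.83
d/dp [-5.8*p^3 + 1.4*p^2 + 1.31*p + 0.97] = -17.4*p^2 + 2.8*p + 1.31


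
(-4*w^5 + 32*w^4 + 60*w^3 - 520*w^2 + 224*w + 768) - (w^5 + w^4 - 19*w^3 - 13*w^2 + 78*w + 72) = -5*w^5 + 31*w^4 + 79*w^3 - 507*w^2 + 146*w + 696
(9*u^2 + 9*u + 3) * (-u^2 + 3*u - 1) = -9*u^4 + 18*u^3 + 15*u^2 - 3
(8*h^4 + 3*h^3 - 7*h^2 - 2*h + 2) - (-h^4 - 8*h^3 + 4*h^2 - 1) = 9*h^4 + 11*h^3 - 11*h^2 - 2*h + 3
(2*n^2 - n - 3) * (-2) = -4*n^2 + 2*n + 6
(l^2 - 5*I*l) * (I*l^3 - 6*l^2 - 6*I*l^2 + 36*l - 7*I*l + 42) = I*l^5 - l^4 - 6*I*l^4 + 6*l^3 + 23*I*l^3 + 7*l^2 - 180*I*l^2 - 210*I*l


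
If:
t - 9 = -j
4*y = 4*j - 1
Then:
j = y + 1/4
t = 35/4 - y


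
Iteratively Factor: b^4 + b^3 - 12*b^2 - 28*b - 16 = (b + 1)*(b^3 - 12*b - 16) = (b - 4)*(b + 1)*(b^2 + 4*b + 4) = (b - 4)*(b + 1)*(b + 2)*(b + 2)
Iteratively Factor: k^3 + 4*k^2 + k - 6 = (k + 3)*(k^2 + k - 2) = (k + 2)*(k + 3)*(k - 1)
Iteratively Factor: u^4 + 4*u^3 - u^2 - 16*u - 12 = (u + 2)*(u^3 + 2*u^2 - 5*u - 6) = (u - 2)*(u + 2)*(u^2 + 4*u + 3) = (u - 2)*(u + 2)*(u + 3)*(u + 1)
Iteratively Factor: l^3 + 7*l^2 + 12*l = (l + 4)*(l^2 + 3*l) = (l + 3)*(l + 4)*(l)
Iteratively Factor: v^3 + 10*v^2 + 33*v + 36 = (v + 3)*(v^2 + 7*v + 12) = (v + 3)*(v + 4)*(v + 3)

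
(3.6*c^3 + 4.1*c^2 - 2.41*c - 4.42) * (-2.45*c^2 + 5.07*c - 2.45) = -8.82*c^5 + 8.207*c^4 + 17.8715*c^3 - 11.4347*c^2 - 16.5049*c + 10.829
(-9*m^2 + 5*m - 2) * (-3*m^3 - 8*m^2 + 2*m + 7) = 27*m^5 + 57*m^4 - 52*m^3 - 37*m^2 + 31*m - 14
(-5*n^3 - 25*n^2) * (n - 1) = -5*n^4 - 20*n^3 + 25*n^2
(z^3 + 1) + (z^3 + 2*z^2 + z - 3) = 2*z^3 + 2*z^2 + z - 2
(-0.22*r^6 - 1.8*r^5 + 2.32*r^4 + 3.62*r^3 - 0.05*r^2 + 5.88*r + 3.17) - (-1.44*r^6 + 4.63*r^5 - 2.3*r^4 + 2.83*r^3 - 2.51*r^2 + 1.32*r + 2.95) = 1.22*r^6 - 6.43*r^5 + 4.62*r^4 + 0.79*r^3 + 2.46*r^2 + 4.56*r + 0.22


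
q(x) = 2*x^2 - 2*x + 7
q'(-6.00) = -26.00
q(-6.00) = 91.00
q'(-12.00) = -50.00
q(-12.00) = 319.00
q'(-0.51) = -4.04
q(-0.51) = 8.54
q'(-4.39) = -19.56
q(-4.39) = 54.32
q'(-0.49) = -3.96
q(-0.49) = 8.46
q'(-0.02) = -2.08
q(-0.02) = 7.04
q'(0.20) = -1.20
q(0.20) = 6.68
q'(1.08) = 2.32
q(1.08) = 7.17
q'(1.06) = 2.24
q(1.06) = 7.13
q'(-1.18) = -6.72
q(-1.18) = 12.14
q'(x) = 4*x - 2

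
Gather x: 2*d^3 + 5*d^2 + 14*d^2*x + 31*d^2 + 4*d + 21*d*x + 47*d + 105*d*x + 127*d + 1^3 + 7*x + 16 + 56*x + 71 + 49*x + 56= 2*d^3 + 36*d^2 + 178*d + x*(14*d^2 + 126*d + 112) + 144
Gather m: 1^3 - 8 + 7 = 0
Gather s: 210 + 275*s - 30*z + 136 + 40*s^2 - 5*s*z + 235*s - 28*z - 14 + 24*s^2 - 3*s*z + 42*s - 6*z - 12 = 64*s^2 + s*(552 - 8*z) - 64*z + 320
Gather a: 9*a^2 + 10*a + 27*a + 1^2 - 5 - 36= 9*a^2 + 37*a - 40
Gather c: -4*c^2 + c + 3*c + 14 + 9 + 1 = -4*c^2 + 4*c + 24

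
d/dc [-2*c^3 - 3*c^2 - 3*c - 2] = -6*c^2 - 6*c - 3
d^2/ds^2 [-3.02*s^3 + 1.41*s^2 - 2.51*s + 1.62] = 2.82 - 18.12*s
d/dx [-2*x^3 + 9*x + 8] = 9 - 6*x^2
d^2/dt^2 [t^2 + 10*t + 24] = 2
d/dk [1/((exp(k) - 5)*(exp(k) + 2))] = (3 - 2*exp(k))*exp(k)/(exp(4*k) - 6*exp(3*k) - 11*exp(2*k) + 60*exp(k) + 100)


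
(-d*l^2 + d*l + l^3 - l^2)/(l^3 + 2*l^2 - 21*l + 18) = l*(-d + l)/(l^2 + 3*l - 18)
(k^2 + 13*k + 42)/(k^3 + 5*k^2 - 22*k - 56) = (k + 6)/(k^2 - 2*k - 8)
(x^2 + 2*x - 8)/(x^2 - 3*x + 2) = (x + 4)/(x - 1)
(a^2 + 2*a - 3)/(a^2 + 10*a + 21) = (a - 1)/(a + 7)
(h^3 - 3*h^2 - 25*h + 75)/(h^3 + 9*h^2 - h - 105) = (h - 5)/(h + 7)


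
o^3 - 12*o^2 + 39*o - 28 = (o - 7)*(o - 4)*(o - 1)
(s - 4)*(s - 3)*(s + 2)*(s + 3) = s^4 - 2*s^3 - 17*s^2 + 18*s + 72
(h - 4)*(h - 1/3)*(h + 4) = h^3 - h^2/3 - 16*h + 16/3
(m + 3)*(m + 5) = m^2 + 8*m + 15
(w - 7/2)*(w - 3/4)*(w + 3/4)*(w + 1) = w^4 - 5*w^3/2 - 65*w^2/16 + 45*w/32 + 63/32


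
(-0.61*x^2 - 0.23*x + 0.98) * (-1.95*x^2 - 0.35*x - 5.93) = 1.1895*x^4 + 0.662*x^3 + 1.7868*x^2 + 1.0209*x - 5.8114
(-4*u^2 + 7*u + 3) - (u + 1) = -4*u^2 + 6*u + 2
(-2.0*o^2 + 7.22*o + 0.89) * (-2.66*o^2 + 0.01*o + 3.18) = 5.32*o^4 - 19.2252*o^3 - 8.6552*o^2 + 22.9685*o + 2.8302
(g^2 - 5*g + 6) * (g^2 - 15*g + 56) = g^4 - 20*g^3 + 137*g^2 - 370*g + 336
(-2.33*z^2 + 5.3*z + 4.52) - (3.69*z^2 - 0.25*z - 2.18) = -6.02*z^2 + 5.55*z + 6.7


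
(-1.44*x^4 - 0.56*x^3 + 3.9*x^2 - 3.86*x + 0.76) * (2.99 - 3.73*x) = 5.3712*x^5 - 2.2168*x^4 - 16.2214*x^3 + 26.0588*x^2 - 14.3762*x + 2.2724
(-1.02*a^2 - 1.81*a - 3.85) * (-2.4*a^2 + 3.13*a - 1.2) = 2.448*a^4 + 1.1514*a^3 + 4.7987*a^2 - 9.8785*a + 4.62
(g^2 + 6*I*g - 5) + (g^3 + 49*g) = g^3 + g^2 + 49*g + 6*I*g - 5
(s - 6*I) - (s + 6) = -6 - 6*I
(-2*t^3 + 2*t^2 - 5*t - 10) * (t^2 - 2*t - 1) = -2*t^5 + 6*t^4 - 7*t^3 - 2*t^2 + 25*t + 10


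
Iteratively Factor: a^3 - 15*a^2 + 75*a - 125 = (a - 5)*(a^2 - 10*a + 25) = (a - 5)^2*(a - 5)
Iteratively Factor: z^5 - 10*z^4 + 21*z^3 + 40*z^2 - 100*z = (z - 5)*(z^4 - 5*z^3 - 4*z^2 + 20*z) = z*(z - 5)*(z^3 - 5*z^2 - 4*z + 20) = z*(z - 5)^2*(z^2 - 4) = z*(z - 5)^2*(z + 2)*(z - 2)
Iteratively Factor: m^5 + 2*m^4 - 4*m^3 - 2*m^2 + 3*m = (m + 3)*(m^4 - m^3 - m^2 + m) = m*(m + 3)*(m^3 - m^2 - m + 1) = m*(m - 1)*(m + 3)*(m^2 - 1) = m*(m - 1)*(m + 1)*(m + 3)*(m - 1)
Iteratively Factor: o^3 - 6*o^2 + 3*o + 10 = (o - 5)*(o^2 - o - 2) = (o - 5)*(o + 1)*(o - 2)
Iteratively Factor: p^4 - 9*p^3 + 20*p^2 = (p - 4)*(p^3 - 5*p^2) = p*(p - 4)*(p^2 - 5*p) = p^2*(p - 4)*(p - 5)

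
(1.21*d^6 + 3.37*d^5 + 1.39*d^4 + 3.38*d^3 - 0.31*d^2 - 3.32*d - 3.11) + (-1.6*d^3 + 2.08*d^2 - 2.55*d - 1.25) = 1.21*d^6 + 3.37*d^5 + 1.39*d^4 + 1.78*d^3 + 1.77*d^2 - 5.87*d - 4.36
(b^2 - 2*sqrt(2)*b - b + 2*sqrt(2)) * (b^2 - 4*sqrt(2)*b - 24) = b^4 - 6*sqrt(2)*b^3 - b^3 - 8*b^2 + 6*sqrt(2)*b^2 + 8*b + 48*sqrt(2)*b - 48*sqrt(2)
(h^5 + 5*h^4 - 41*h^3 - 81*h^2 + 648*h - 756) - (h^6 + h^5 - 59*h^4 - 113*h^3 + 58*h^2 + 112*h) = -h^6 + 64*h^4 + 72*h^3 - 139*h^2 + 536*h - 756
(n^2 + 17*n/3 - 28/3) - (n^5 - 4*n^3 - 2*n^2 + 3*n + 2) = -n^5 + 4*n^3 + 3*n^2 + 8*n/3 - 34/3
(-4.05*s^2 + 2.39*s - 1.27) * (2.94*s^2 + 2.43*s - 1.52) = -11.907*s^4 - 2.8149*s^3 + 8.2299*s^2 - 6.7189*s + 1.9304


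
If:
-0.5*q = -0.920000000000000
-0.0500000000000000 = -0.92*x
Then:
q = 1.84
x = 0.05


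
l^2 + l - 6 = (l - 2)*(l + 3)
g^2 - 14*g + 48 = (g - 8)*(g - 6)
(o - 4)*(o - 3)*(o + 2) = o^3 - 5*o^2 - 2*o + 24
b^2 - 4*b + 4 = (b - 2)^2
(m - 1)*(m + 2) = m^2 + m - 2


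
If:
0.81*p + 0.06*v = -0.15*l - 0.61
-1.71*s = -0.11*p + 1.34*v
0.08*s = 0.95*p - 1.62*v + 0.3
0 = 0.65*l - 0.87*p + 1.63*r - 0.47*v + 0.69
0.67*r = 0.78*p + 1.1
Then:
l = -5.27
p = 0.20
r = 1.87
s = -0.23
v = 0.31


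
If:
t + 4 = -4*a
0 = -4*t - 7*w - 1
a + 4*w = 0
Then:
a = -60/71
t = -44/71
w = 15/71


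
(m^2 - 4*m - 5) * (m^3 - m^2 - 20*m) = m^5 - 5*m^4 - 21*m^3 + 85*m^2 + 100*m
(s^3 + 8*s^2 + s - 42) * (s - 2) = s^4 + 6*s^3 - 15*s^2 - 44*s + 84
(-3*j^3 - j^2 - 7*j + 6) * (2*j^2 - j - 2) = -6*j^5 + j^4 - 7*j^3 + 21*j^2 + 8*j - 12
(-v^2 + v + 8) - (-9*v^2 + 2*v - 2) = 8*v^2 - v + 10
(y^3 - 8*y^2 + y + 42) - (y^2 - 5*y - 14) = y^3 - 9*y^2 + 6*y + 56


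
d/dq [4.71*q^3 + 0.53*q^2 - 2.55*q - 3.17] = 14.13*q^2 + 1.06*q - 2.55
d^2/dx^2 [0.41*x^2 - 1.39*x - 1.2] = 0.820000000000000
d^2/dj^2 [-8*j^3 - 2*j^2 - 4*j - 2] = -48*j - 4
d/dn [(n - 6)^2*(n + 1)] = (n - 6)*(3*n - 4)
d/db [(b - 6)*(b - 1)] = 2*b - 7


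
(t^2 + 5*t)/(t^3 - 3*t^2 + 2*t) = (t + 5)/(t^2 - 3*t + 2)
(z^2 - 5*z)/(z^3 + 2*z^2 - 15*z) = (z - 5)/(z^2 + 2*z - 15)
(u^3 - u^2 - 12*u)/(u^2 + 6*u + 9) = u*(u - 4)/(u + 3)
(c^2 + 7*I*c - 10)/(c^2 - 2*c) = (c^2 + 7*I*c - 10)/(c*(c - 2))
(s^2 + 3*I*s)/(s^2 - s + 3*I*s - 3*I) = s/(s - 1)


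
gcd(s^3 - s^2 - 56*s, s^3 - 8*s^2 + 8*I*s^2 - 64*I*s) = s^2 - 8*s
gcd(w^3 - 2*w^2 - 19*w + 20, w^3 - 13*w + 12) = w^2 + 3*w - 4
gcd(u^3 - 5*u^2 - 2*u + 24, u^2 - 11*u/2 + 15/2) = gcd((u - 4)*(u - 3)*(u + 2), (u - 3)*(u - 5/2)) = u - 3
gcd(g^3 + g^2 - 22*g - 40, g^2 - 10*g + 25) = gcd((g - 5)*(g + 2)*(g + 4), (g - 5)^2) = g - 5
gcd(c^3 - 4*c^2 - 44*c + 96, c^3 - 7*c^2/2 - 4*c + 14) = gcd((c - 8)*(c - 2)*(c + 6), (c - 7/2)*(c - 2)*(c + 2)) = c - 2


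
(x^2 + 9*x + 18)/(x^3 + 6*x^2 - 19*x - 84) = (x + 6)/(x^2 + 3*x - 28)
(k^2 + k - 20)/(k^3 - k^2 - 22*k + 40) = 1/(k - 2)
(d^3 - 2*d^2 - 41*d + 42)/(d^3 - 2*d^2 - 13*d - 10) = (-d^3 + 2*d^2 + 41*d - 42)/(-d^3 + 2*d^2 + 13*d + 10)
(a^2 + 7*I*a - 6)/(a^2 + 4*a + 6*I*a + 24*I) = (a + I)/(a + 4)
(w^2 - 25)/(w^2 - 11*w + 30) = (w + 5)/(w - 6)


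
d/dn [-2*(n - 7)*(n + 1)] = 12 - 4*n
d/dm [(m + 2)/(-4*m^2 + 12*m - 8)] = (-m^2 + 3*m + (m + 2)*(2*m - 3) - 2)/(4*(m^2 - 3*m + 2)^2)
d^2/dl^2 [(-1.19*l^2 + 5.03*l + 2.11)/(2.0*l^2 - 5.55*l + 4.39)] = (13.8220000000001*l^3 + 113.3292*l^2 - 405.5064*l + 292.174222)/(8.0*l^6 - 66.6*l^5 + 237.495*l^4 - 463.327875*l^3 + 521.301525*l^2 - 320.880465*l + 84.604519)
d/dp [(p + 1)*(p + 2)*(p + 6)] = 3*p^2 + 18*p + 20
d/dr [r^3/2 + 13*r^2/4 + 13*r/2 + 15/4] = 3*r^2/2 + 13*r/2 + 13/2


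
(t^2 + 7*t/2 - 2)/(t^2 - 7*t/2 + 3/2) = (t + 4)/(t - 3)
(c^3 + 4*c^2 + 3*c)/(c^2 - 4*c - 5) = c*(c + 3)/(c - 5)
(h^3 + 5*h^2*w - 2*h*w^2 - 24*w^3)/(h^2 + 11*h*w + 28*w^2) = (h^2 + h*w - 6*w^2)/(h + 7*w)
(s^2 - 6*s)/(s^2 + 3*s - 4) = s*(s - 6)/(s^2 + 3*s - 4)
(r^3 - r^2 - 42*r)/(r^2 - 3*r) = (r^2 - r - 42)/(r - 3)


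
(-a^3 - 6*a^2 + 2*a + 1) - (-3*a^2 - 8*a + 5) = -a^3 - 3*a^2 + 10*a - 4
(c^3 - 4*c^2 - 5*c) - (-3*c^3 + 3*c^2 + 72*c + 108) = 4*c^3 - 7*c^2 - 77*c - 108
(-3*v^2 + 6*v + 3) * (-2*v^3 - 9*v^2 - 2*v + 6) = 6*v^5 + 15*v^4 - 54*v^3 - 57*v^2 + 30*v + 18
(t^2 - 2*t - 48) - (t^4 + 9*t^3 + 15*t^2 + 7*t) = -t^4 - 9*t^3 - 14*t^2 - 9*t - 48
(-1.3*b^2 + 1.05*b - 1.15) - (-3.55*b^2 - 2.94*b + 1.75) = 2.25*b^2 + 3.99*b - 2.9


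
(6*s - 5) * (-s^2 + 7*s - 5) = -6*s^3 + 47*s^2 - 65*s + 25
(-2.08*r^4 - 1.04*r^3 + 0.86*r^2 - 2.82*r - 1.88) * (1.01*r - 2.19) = -2.1008*r^5 + 3.5048*r^4 + 3.1462*r^3 - 4.7316*r^2 + 4.277*r + 4.1172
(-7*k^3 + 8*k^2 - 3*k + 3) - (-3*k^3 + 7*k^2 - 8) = -4*k^3 + k^2 - 3*k + 11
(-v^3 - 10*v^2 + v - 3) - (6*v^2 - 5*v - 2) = -v^3 - 16*v^2 + 6*v - 1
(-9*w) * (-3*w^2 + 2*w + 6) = 27*w^3 - 18*w^2 - 54*w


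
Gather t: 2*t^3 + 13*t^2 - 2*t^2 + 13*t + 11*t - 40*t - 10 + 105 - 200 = 2*t^3 + 11*t^2 - 16*t - 105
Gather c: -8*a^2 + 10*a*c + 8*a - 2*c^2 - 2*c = -8*a^2 + 8*a - 2*c^2 + c*(10*a - 2)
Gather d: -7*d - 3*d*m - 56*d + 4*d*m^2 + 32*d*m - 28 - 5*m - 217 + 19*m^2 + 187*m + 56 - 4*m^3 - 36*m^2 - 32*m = d*(4*m^2 + 29*m - 63) - 4*m^3 - 17*m^2 + 150*m - 189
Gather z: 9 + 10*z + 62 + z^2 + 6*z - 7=z^2 + 16*z + 64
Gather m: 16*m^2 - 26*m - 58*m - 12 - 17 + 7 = 16*m^2 - 84*m - 22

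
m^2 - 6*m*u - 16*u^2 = (m - 8*u)*(m + 2*u)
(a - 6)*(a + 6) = a^2 - 36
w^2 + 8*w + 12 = (w + 2)*(w + 6)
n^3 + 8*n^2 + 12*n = n*(n + 2)*(n + 6)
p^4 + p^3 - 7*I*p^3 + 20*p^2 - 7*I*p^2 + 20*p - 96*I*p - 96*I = (p + 1)*(p - 8*I)*(p - 3*I)*(p + 4*I)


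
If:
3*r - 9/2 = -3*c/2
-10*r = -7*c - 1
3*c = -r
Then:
No Solution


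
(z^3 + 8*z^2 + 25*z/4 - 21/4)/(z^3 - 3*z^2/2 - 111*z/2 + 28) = (z + 3/2)/(z - 8)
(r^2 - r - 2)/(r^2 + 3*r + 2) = (r - 2)/(r + 2)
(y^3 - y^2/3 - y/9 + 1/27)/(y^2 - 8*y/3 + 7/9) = (9*y^2 - 1)/(3*(3*y - 7))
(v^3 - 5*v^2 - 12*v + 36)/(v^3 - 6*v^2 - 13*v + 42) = (v - 6)/(v - 7)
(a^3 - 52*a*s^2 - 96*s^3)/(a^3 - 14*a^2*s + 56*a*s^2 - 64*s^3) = (a^2 + 8*a*s + 12*s^2)/(a^2 - 6*a*s + 8*s^2)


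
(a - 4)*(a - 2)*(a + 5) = a^3 - a^2 - 22*a + 40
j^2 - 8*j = j*(j - 8)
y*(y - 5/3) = y^2 - 5*y/3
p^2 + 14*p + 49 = (p + 7)^2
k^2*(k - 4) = k^3 - 4*k^2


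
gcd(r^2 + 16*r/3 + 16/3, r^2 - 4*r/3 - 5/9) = 1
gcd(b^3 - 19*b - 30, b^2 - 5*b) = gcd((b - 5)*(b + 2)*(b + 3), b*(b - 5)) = b - 5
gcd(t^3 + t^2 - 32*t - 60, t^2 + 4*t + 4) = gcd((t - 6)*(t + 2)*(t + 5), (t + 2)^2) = t + 2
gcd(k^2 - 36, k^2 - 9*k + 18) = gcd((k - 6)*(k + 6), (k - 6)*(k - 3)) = k - 6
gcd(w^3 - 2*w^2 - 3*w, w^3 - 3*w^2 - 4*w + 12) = w - 3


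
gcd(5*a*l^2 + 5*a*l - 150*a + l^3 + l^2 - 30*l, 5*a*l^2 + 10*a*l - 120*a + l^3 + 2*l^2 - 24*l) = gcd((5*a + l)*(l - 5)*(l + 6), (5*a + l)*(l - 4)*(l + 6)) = 5*a*l + 30*a + l^2 + 6*l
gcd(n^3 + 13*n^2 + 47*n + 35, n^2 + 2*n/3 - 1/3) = n + 1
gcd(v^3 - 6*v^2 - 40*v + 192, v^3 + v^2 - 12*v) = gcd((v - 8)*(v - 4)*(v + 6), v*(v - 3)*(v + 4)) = 1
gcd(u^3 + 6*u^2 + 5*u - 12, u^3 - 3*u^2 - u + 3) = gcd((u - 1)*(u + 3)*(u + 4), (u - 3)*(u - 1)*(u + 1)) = u - 1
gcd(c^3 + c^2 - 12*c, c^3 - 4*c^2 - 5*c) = c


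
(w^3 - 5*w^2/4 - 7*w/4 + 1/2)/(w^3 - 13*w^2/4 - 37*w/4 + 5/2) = (w^2 - w - 2)/(w^2 - 3*w - 10)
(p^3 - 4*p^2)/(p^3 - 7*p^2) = (p - 4)/(p - 7)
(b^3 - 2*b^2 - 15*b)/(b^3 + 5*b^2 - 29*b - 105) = b/(b + 7)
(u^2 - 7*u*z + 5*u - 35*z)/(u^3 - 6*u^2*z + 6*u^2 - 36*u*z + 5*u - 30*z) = (-u + 7*z)/(-u^2 + 6*u*z - u + 6*z)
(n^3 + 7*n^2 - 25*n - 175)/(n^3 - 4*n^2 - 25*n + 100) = (n + 7)/(n - 4)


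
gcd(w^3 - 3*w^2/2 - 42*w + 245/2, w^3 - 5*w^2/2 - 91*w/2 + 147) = w^2 + 7*w/2 - 49/2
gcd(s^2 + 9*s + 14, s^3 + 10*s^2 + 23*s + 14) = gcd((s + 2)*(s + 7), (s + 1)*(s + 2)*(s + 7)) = s^2 + 9*s + 14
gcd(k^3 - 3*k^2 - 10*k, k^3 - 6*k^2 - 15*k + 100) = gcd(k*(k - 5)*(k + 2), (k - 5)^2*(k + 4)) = k - 5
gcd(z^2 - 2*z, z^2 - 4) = z - 2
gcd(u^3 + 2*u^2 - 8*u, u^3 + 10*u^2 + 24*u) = u^2 + 4*u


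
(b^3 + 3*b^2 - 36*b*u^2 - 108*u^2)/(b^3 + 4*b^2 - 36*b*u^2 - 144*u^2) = (b + 3)/(b + 4)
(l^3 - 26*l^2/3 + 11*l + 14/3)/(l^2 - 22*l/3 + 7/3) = (3*l^2 - 5*l - 2)/(3*l - 1)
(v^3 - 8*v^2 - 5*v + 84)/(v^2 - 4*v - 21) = v - 4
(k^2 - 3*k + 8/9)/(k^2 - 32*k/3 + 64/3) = (k - 1/3)/(k - 8)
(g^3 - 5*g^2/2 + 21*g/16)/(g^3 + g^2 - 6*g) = (g^2 - 5*g/2 + 21/16)/(g^2 + g - 6)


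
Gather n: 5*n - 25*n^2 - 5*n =-25*n^2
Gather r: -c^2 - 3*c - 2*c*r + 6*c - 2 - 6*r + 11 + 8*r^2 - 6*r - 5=-c^2 + 3*c + 8*r^2 + r*(-2*c - 12) + 4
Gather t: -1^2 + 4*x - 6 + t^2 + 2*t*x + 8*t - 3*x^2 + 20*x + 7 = t^2 + t*(2*x + 8) - 3*x^2 + 24*x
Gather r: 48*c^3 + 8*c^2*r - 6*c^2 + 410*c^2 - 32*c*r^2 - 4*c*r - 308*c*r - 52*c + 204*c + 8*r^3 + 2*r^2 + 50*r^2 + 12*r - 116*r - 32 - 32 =48*c^3 + 404*c^2 + 152*c + 8*r^3 + r^2*(52 - 32*c) + r*(8*c^2 - 312*c - 104) - 64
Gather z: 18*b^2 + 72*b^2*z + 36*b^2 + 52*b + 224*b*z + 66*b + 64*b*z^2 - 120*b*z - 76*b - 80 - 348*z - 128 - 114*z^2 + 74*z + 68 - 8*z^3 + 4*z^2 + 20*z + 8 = 54*b^2 + 42*b - 8*z^3 + z^2*(64*b - 110) + z*(72*b^2 + 104*b - 254) - 132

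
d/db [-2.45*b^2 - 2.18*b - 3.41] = -4.9*b - 2.18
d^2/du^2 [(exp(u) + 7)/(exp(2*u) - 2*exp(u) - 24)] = (exp(4*u) + 30*exp(3*u) + 102*exp(2*u) + 652*exp(u) + 240)*exp(u)/(exp(6*u) - 6*exp(5*u) - 60*exp(4*u) + 280*exp(3*u) + 1440*exp(2*u) - 3456*exp(u) - 13824)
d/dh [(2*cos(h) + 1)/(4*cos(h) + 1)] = 2*sin(h)/(4*cos(h) + 1)^2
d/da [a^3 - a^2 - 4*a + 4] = 3*a^2 - 2*a - 4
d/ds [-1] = 0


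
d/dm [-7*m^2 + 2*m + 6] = 2 - 14*m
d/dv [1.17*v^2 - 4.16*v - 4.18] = 2.34*v - 4.16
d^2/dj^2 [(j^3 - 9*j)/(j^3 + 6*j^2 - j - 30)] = 4*(-3*j^3 + 15*j^2 - 45*j + 5)/(j^6 + 9*j^5 - 3*j^4 - 153*j^3 + 30*j^2 + 900*j - 1000)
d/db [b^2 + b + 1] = 2*b + 1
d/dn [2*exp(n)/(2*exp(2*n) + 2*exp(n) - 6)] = (-(2*exp(n) + 1)*exp(n) + exp(2*n) + exp(n) - 3)*exp(n)/(exp(2*n) + exp(n) - 3)^2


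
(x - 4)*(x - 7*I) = x^2 - 4*x - 7*I*x + 28*I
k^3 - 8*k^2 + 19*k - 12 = (k - 4)*(k - 3)*(k - 1)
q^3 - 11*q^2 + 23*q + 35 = (q - 7)*(q - 5)*(q + 1)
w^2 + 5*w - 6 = (w - 1)*(w + 6)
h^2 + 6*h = h*(h + 6)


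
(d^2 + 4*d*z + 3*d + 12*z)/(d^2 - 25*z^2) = (d^2 + 4*d*z + 3*d + 12*z)/(d^2 - 25*z^2)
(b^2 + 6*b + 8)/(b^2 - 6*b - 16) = (b + 4)/(b - 8)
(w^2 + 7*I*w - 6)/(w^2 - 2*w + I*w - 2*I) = (w + 6*I)/(w - 2)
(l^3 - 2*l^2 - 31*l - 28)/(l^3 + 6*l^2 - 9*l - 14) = (l^2 - 3*l - 28)/(l^2 + 5*l - 14)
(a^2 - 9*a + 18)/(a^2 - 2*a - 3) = (a - 6)/(a + 1)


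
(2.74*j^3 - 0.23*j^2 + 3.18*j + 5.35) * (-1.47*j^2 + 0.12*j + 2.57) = -4.0278*j^5 + 0.6669*j^4 + 2.3396*j^3 - 8.074*j^2 + 8.8146*j + 13.7495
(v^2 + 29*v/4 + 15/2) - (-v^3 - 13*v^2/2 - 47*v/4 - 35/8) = v^3 + 15*v^2/2 + 19*v + 95/8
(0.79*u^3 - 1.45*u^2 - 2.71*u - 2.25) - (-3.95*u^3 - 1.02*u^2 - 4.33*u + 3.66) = 4.74*u^3 - 0.43*u^2 + 1.62*u - 5.91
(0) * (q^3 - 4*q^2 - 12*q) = 0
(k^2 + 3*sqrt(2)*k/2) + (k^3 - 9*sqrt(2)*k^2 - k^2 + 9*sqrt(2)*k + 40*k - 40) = k^3 - 9*sqrt(2)*k^2 + 21*sqrt(2)*k/2 + 40*k - 40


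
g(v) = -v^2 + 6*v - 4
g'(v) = 6 - 2*v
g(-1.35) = -13.92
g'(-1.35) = 8.70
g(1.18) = 1.69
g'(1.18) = 3.64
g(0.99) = 0.96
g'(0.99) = 4.02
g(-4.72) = -54.60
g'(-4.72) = 15.44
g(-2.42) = -24.38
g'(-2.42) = 10.84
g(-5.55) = -68.10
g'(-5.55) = 17.10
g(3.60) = 4.64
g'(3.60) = -1.20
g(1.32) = 2.18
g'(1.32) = 3.36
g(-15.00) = -319.00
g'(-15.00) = 36.00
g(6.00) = -4.00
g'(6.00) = -6.00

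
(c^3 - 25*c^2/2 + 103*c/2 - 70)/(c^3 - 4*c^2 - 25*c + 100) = (c - 7/2)/(c + 5)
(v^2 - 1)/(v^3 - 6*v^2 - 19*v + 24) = (v + 1)/(v^2 - 5*v - 24)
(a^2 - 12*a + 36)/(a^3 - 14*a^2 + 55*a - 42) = (a - 6)/(a^2 - 8*a + 7)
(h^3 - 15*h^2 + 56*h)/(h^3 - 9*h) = (h^2 - 15*h + 56)/(h^2 - 9)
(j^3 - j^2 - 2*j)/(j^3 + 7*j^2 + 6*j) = (j - 2)/(j + 6)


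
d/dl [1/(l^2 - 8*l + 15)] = 2*(4 - l)/(l^2 - 8*l + 15)^2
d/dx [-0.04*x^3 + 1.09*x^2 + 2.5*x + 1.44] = -0.12*x^2 + 2.18*x + 2.5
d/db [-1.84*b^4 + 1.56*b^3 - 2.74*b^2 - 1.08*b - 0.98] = -7.36*b^3 + 4.68*b^2 - 5.48*b - 1.08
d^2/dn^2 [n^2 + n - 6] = 2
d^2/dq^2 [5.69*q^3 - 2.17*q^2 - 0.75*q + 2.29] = 34.14*q - 4.34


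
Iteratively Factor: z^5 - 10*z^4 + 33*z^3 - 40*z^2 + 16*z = (z - 1)*(z^4 - 9*z^3 + 24*z^2 - 16*z) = (z - 4)*(z - 1)*(z^3 - 5*z^2 + 4*z) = (z - 4)^2*(z - 1)*(z^2 - z) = (z - 4)^2*(z - 1)^2*(z)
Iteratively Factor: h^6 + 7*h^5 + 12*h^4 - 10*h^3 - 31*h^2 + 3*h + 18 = (h - 1)*(h^5 + 8*h^4 + 20*h^3 + 10*h^2 - 21*h - 18) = (h - 1)^2*(h^4 + 9*h^3 + 29*h^2 + 39*h + 18) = (h - 1)^2*(h + 2)*(h^3 + 7*h^2 + 15*h + 9) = (h - 1)^2*(h + 1)*(h + 2)*(h^2 + 6*h + 9) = (h - 1)^2*(h + 1)*(h + 2)*(h + 3)*(h + 3)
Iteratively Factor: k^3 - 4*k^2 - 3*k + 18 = (k - 3)*(k^2 - k - 6) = (k - 3)^2*(k + 2)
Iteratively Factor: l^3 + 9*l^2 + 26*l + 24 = (l + 2)*(l^2 + 7*l + 12) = (l + 2)*(l + 4)*(l + 3)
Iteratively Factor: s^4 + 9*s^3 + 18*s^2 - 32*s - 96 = (s + 4)*(s^3 + 5*s^2 - 2*s - 24) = (s + 3)*(s + 4)*(s^2 + 2*s - 8) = (s + 3)*(s + 4)^2*(s - 2)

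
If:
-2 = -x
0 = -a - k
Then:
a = -k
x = 2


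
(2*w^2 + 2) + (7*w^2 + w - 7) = 9*w^2 + w - 5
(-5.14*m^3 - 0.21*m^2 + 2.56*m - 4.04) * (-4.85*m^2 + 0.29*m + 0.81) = 24.929*m^5 - 0.4721*m^4 - 16.6403*m^3 + 20.1663*m^2 + 0.902*m - 3.2724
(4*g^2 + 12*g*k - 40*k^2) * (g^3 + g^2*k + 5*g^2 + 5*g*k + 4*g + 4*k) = 4*g^5 + 16*g^4*k + 20*g^4 - 28*g^3*k^2 + 80*g^3*k + 16*g^3 - 40*g^2*k^3 - 140*g^2*k^2 + 64*g^2*k - 200*g*k^3 - 112*g*k^2 - 160*k^3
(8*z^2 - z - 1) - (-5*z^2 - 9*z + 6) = 13*z^2 + 8*z - 7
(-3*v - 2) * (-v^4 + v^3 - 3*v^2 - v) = 3*v^5 - v^4 + 7*v^3 + 9*v^2 + 2*v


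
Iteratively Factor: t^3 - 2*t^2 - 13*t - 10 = (t + 2)*(t^2 - 4*t - 5) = (t - 5)*(t + 2)*(t + 1)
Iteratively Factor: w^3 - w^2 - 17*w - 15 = (w - 5)*(w^2 + 4*w + 3) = (w - 5)*(w + 1)*(w + 3)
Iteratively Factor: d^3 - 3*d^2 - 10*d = (d)*(d^2 - 3*d - 10) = d*(d + 2)*(d - 5)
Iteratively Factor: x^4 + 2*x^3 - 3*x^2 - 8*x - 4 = (x + 2)*(x^3 - 3*x - 2) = (x - 2)*(x + 2)*(x^2 + 2*x + 1) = (x - 2)*(x + 1)*(x + 2)*(x + 1)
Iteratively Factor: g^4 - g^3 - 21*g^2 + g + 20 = (g - 5)*(g^3 + 4*g^2 - g - 4) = (g - 5)*(g - 1)*(g^2 + 5*g + 4) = (g - 5)*(g - 1)*(g + 1)*(g + 4)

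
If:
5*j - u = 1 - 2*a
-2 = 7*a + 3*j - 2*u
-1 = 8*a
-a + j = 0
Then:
No Solution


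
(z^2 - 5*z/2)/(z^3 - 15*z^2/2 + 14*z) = (2*z - 5)/(2*z^2 - 15*z + 28)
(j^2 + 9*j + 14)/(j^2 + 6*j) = (j^2 + 9*j + 14)/(j*(j + 6))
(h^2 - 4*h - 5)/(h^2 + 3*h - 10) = (h^2 - 4*h - 5)/(h^2 + 3*h - 10)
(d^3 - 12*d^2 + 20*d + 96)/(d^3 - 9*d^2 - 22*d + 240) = (d + 2)/(d + 5)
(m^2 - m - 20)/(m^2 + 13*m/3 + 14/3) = 3*(m^2 - m - 20)/(3*m^2 + 13*m + 14)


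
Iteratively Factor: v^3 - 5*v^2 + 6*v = (v - 2)*(v^2 - 3*v) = (v - 3)*(v - 2)*(v)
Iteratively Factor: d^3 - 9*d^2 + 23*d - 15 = (d - 3)*(d^2 - 6*d + 5) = (d - 5)*(d - 3)*(d - 1)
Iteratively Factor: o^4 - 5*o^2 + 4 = (o + 1)*(o^3 - o^2 - 4*o + 4) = (o - 1)*(o + 1)*(o^2 - 4) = (o - 1)*(o + 1)*(o + 2)*(o - 2)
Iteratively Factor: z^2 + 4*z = (z + 4)*(z)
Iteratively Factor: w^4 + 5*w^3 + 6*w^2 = (w)*(w^3 + 5*w^2 + 6*w) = w*(w + 2)*(w^2 + 3*w) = w*(w + 2)*(w + 3)*(w)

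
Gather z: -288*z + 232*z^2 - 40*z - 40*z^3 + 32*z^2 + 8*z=-40*z^3 + 264*z^2 - 320*z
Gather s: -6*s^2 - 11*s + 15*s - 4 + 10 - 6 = -6*s^2 + 4*s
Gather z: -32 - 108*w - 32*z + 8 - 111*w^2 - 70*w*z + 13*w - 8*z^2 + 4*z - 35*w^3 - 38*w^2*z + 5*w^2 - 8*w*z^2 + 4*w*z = -35*w^3 - 106*w^2 - 95*w + z^2*(-8*w - 8) + z*(-38*w^2 - 66*w - 28) - 24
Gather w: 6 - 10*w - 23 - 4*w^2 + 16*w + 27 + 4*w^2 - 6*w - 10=0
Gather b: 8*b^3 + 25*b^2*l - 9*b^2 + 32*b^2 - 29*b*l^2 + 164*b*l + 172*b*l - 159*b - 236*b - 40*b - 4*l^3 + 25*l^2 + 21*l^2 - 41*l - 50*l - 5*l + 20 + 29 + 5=8*b^3 + b^2*(25*l + 23) + b*(-29*l^2 + 336*l - 435) - 4*l^3 + 46*l^2 - 96*l + 54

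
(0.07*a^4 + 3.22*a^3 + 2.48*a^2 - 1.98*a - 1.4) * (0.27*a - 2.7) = 0.0189*a^5 + 0.6804*a^4 - 8.0244*a^3 - 7.2306*a^2 + 4.968*a + 3.78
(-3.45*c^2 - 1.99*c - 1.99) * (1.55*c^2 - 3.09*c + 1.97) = -5.3475*c^4 + 7.576*c^3 - 3.7319*c^2 + 2.2288*c - 3.9203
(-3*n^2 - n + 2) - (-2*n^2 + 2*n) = -n^2 - 3*n + 2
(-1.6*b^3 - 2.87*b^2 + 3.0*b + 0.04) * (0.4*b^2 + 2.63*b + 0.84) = -0.64*b^5 - 5.356*b^4 - 7.6921*b^3 + 5.4952*b^2 + 2.6252*b + 0.0336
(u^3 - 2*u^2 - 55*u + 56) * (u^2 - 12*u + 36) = u^5 - 14*u^4 + 5*u^3 + 644*u^2 - 2652*u + 2016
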